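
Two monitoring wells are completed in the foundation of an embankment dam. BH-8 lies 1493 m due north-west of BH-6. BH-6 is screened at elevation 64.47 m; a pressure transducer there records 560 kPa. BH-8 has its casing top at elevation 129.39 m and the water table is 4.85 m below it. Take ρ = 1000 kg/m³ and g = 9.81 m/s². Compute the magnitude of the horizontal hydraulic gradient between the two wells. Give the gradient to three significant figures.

Pressure head at BH-6: ψ = P/(ρg) = 560×1000 / (1000 × 9.81) = 57.08 m.
Total head at BH-6: h = z + ψ = 64.47 + 57.08 = 121.55 m.
Total head at BH-8: h = 129.39 − 4.85 = 124.54 m.
Head difference: h(BH-6) − h(BH-8) = 121.55 − 124.54 = -2.99 m.
Hydraulic gradient: i = |Δh| / L = 2.99 / 1493 = 0.00200.

i ≈ 0.00200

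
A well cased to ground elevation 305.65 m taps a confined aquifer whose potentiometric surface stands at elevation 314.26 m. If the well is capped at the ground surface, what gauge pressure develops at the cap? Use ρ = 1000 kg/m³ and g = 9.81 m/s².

P ≈ 84.5 kPa

Head above the cap: Δh = 314.26 − 305.65 = 8.61 m.
P = ρgΔh = 1000 × 9.81 × 8.61 = 84464 Pa ≈ 84.5 kPa.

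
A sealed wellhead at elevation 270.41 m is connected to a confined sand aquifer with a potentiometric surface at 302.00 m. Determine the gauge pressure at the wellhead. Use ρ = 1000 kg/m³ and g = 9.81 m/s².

P ≈ 310 kPa

Head above the cap: Δh = 302.00 − 270.41 = 31.59 m.
P = ρgΔh = 1000 × 9.81 × 31.59 = 309898 Pa ≈ 310 kPa.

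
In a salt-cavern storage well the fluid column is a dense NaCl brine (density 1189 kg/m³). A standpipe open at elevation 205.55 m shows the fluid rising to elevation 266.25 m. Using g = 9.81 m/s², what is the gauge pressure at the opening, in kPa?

Pressure head ψ = h − z = 266.25 − 205.55 = 60.70 m.
P = ρgψ = 1189 × 9.81 × 60.70 = 708010 Pa ≈ 708 kPa.

P ≈ 708 kPa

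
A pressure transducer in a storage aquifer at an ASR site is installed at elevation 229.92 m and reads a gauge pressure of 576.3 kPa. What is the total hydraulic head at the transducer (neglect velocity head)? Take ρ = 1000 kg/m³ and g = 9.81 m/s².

h ≈ 288.67 m

ψ = P/(ρg) = 576.3×1000 / (1000 × 9.81) = 58.75 m.
h = z + ψ = 229.92 + 58.75 = 288.67 m.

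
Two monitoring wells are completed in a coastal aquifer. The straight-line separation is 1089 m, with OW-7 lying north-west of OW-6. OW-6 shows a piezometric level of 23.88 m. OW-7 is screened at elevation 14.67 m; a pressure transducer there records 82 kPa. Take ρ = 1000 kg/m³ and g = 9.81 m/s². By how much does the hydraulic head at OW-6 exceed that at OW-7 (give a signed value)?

Δh ≈ 0.85 m

Total head at OW-6: h = 23.88 m (water level in the piezometer is the total head).
Pressure head at OW-7: ψ = P/(ρg) = 82×1000 / (1000 × 9.81) = 8.36 m.
Total head at OW-7: h = z + ψ = 14.67 + 8.36 = 23.03 m.
Head difference: h(OW-6) − h(OW-7) = 23.88 − 23.03 = 0.85 m.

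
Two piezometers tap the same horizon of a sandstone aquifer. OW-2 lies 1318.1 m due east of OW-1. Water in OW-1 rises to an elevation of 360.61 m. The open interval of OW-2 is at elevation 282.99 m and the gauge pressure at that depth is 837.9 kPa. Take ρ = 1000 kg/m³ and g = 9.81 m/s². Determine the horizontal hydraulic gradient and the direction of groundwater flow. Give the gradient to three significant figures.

i ≈ 0.00591; groundwater flows toward the west

Total head at OW-1: h = 360.61 m (water level in the piezometer is the total head).
Pressure head at OW-2: ψ = P/(ρg) = 837.9×1000 / (1000 × 9.81) = 85.41 m.
Total head at OW-2: h = z + ψ = 282.99 + 85.41 = 368.40 m.
Head difference: h(OW-1) − h(OW-2) = 360.61 − 368.40 = -7.79 m.
Hydraulic gradient: i = |Δh| / L = 7.79 / 1318.1 = 0.00591.
Flow is from higher to lower head: from OW-2 toward OW-1, i.e. toward the west.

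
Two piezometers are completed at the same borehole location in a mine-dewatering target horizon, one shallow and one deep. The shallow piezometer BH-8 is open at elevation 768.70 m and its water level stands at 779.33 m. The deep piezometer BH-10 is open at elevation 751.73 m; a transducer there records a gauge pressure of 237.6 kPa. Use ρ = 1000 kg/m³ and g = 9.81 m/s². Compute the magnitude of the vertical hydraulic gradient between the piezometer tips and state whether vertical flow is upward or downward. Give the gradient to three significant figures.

|i_v| ≈ 0.199; vertical flow is downward

Total head at BH-8: h = 779.33 m (water level in the standpipe).
Pressure head at BH-10: ψ = P/(ρg) = 237.6×1000 / (1000 × 9.81) = 24.22 m.
Total head at BH-10: h = z + ψ = 751.73 + 24.22 = 775.95 m.
Δh = h(BH-8) − h(BH-10) = 779.33 − 775.95 = 3.38 m.
Vertical separation Δz = 768.70 − 751.73 = 16.97 m.
|i_v| = |Δh| / Δz = 3.38 / 16.97 = 0.199.
Head is higher in the shallow piezometer, so vertical flow is downward (recharge condition).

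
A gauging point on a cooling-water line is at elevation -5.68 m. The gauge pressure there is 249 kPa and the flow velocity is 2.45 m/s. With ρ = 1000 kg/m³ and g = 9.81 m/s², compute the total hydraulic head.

Pressure head ψ = P/(ρg) = 249×1000 / (1000 × 9.81) = 25.38 m.
Velocity head = v²/(2g) = 2.45² / (2 × 9.81) = 0.306 m.
h = z + ψ + v²/(2g) = -5.68 + 25.38 + 0.306 = 20.01 m.

h ≈ 20.01 m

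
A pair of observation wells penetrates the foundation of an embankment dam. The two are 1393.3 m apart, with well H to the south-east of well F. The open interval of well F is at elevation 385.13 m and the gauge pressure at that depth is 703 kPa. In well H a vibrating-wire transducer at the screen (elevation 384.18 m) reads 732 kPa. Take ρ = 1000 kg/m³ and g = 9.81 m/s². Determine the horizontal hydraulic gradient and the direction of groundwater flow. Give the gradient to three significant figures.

Pressure head at well F: ψ = P/(ρg) = 703×1000 / (1000 × 9.81) = 71.66 m.
Total head at well F: h = z + ψ = 385.13 + 71.66 = 456.79 m.
Pressure head at well H: ψ = P/(ρg) = 732×1000 / (1000 × 9.81) = 74.62 m.
Total head at well H: h = z + ψ = 384.18 + 74.62 = 458.80 m.
Head difference: h(well F) − h(well H) = 456.79 − 458.80 = -2.01 m.
Hydraulic gradient: i = |Δh| / L = 2.01 / 1393.3 = 0.00144.
Flow is from higher to lower head: from well H toward well F, i.e. toward the north-west.

i ≈ 0.00144; groundwater flows toward the north-west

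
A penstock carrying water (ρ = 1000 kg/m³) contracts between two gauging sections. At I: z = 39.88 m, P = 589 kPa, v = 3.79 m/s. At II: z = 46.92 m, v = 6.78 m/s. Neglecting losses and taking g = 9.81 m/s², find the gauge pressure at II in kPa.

P₂ ≈ 504 kPa

Pressure head at I: ψ₁ = P₁/(ρg) = 589×1000 / (1000 × 9.81) = 60.04 m.
Velocity heads: v₁²/2g = 3.79²/19.62 = 0.732 m; v₂²/2g = 6.78²/19.62 = 2.343 m.
Total head H = z₁ + ψ₁ + v₁²/2g = 39.88 + 60.04 + 0.732 = 100.65 m.
ψ₂ = H − z₂ − v₂²/2g = 100.65 − 46.92 − 2.343 = 51.39 m.
P₂ = ρgψ₂ = 1000 × 9.81 × 51.39 ≈ 504 kPa.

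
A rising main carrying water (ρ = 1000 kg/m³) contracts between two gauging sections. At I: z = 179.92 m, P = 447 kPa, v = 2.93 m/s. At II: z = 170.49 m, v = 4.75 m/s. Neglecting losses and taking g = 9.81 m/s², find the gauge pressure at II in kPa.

P₂ ≈ 533 kPa

Pressure head at I: ψ₁ = P₁/(ρg) = 447×1000 / (1000 × 9.81) = 45.57 m.
Velocity heads: v₁²/2g = 2.93²/19.62 = 0.438 m; v₂²/2g = 4.75²/19.62 = 1.150 m.
Total head H = z₁ + ψ₁ + v₁²/2g = 179.92 + 45.57 + 0.438 = 225.93 m.
ψ₂ = H − z₂ − v₂²/2g = 225.93 − 170.49 − 1.150 = 54.29 m.
P₂ = ρgψ₂ = 1000 × 9.81 × 54.29 ≈ 533 kPa.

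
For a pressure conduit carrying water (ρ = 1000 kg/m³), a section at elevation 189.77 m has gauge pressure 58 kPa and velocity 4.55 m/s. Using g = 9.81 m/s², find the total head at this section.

Pressure head ψ = P/(ρg) = 58×1000 / (1000 × 9.81) = 5.91 m.
Velocity head = v²/(2g) = 4.55² / (2 × 9.81) = 1.055 m.
h = z + ψ + v²/(2g) = 189.77 + 5.91 + 1.055 = 196.74 m.

h ≈ 196.74 m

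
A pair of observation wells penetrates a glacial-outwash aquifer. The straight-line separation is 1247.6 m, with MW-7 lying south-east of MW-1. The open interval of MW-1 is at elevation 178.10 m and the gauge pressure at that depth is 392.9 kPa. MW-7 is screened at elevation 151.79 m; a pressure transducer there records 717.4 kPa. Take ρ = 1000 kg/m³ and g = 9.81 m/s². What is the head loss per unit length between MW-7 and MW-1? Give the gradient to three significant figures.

i ≈ 0.00543 m/m

Pressure head at MW-1: ψ = P/(ρg) = 392.9×1000 / (1000 × 9.81) = 40.05 m.
Total head at MW-1: h = z + ψ = 178.10 + 40.05 = 218.15 m.
Pressure head at MW-7: ψ = P/(ρg) = 717.4×1000 / (1000 × 9.81) = 73.13 m.
Total head at MW-7: h = z + ψ = 151.79 + 73.13 = 224.92 m.
Head difference: h(MW-1) − h(MW-7) = 218.15 − 224.92 = -6.77 m.
Hydraulic gradient: i = |Δh| / L = 6.77 / 1247.6 = 0.00543.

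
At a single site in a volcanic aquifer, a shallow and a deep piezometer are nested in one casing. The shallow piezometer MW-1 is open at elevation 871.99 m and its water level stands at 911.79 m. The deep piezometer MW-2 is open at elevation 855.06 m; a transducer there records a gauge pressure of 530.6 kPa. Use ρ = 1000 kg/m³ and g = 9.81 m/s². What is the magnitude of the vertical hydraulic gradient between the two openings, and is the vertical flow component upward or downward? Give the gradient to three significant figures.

|i_v| ≈ 0.156; vertical flow is downward

Total head at MW-1: h = 911.79 m (water level in the standpipe).
Pressure head at MW-2: ψ = P/(ρg) = 530.6×1000 / (1000 × 9.81) = 54.09 m.
Total head at MW-2: h = z + ψ = 855.06 + 54.09 = 909.15 m.
Δh = h(MW-1) − h(MW-2) = 911.79 − 909.15 = 2.64 m.
Vertical separation Δz = 871.99 − 855.06 = 16.93 m.
|i_v| = |Δh| / Δz = 2.64 / 16.93 = 0.156.
Head is higher in the shallow piezometer, so vertical flow is downward (recharge condition).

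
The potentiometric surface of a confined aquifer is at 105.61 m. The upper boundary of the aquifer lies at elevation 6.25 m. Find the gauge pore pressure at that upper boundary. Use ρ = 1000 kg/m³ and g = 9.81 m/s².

P ≈ 975 kPa

Pressure head at the aquifer top: ψ = h − z = 105.61 − 6.25 = 99.36 m.
P = ρgψ = 1000 × 9.81 × 99.36 = 974722 Pa ≈ 975 kPa.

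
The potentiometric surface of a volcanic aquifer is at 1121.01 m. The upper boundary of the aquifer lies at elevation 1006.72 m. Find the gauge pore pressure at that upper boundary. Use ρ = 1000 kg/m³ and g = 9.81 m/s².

P ≈ 1120 kPa

Pressure head at the aquifer top: ψ = h − z = 1121.01 − 1006.72 = 114.29 m.
P = ρgψ = 1000 × 9.81 × 114.29 = 1121185 Pa ≈ 1120 kPa.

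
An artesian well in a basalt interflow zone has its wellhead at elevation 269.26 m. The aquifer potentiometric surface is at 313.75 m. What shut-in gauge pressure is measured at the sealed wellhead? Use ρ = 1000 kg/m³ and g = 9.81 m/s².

Head above the cap: Δh = 313.75 − 269.26 = 44.49 m.
P = ρgΔh = 1000 × 9.81 × 44.49 = 436447 Pa ≈ 436 kPa.

P ≈ 436 kPa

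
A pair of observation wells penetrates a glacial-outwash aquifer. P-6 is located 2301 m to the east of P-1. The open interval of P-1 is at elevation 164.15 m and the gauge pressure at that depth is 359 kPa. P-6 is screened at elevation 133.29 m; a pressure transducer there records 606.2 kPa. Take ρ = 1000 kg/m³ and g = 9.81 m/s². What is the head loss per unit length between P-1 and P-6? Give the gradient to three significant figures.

Pressure head at P-1: ψ = P/(ρg) = 359×1000 / (1000 × 9.81) = 36.60 m.
Total head at P-1: h = z + ψ = 164.15 + 36.60 = 200.75 m.
Pressure head at P-6: ψ = P/(ρg) = 606.2×1000 / (1000 × 9.81) = 61.79 m.
Total head at P-6: h = z + ψ = 133.29 + 61.79 = 195.08 m.
Head difference: h(P-1) − h(P-6) = 200.75 − 195.08 = 5.67 m.
Hydraulic gradient: i = |Δh| / L = 5.67 / 2301 = 0.00246.

i ≈ 0.00246 m/m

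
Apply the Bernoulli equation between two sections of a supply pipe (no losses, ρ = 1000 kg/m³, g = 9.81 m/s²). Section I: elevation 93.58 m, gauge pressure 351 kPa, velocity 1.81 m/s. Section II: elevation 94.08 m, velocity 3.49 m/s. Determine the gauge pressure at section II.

P₂ ≈ 342 kPa

Pressure head at I: ψ₁ = P₁/(ρg) = 351×1000 / (1000 × 9.81) = 35.78 m.
Velocity heads: v₁²/2g = 1.81²/19.62 = 0.167 m; v₂²/2g = 3.49²/19.62 = 0.621 m.
Total head H = z₁ + ψ₁ + v₁²/2g = 93.58 + 35.78 + 0.167 = 129.53 m.
ψ₂ = H − z₂ − v₂²/2g = 129.53 − 94.08 − 0.621 = 34.83 m.
P₂ = ρgψ₂ = 1000 × 9.81 × 34.83 ≈ 342 kPa.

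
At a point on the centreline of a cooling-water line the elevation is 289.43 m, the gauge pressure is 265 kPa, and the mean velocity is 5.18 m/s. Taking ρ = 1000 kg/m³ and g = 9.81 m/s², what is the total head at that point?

h ≈ 317.81 m

Pressure head ψ = P/(ρg) = 265×1000 / (1000 × 9.81) = 27.01 m.
Velocity head = v²/(2g) = 5.18² / (2 × 9.81) = 1.368 m.
h = z + ψ + v²/(2g) = 289.43 + 27.01 + 1.368 = 317.81 m.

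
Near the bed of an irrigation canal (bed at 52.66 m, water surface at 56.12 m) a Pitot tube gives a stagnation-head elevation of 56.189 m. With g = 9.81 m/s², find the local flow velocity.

Near the bed, under hydrostatic conditions, the piezometric head (z + ψ) equals the free-surface elevation, 56.12 m.
Velocity head = total − piezometric = 56.189 − 56.12 = 0.069 m.
v = √(2g·h_v) = √(2 × 9.81 × 0.069) = 1.16 m/s.

v ≈ 1.16 m/s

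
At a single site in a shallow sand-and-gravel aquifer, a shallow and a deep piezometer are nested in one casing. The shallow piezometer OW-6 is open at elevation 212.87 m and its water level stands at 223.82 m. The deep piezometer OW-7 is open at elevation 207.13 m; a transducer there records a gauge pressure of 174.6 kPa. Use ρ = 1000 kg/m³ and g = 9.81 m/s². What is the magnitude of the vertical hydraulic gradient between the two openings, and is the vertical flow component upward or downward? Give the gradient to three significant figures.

|i_v| ≈ 0.193; vertical flow is upward

Total head at OW-6: h = 223.82 m (water level in the standpipe).
Pressure head at OW-7: ψ = P/(ρg) = 174.6×1000 / (1000 × 9.81) = 17.80 m.
Total head at OW-7: h = z + ψ = 207.13 + 17.80 = 224.93 m.
Δh = h(OW-6) − h(OW-7) = 223.82 − 224.93 = -1.11 m.
Vertical separation Δz = 212.87 − 207.13 = 5.74 m.
|i_v| = |Δh| / Δz = 1.11 / 5.74 = 0.193.
Head is higher in the deep piezometer, so vertical flow is upward (discharge condition).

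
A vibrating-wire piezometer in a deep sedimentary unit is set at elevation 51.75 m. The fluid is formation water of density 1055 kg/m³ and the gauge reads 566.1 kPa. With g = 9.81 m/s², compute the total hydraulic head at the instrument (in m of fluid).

h ≈ 106.45 m

ψ = P/(ρg) = 566.1×1000 / (1055 × 9.81) = 54.70 m.
h = z + ψ = 51.75 + 54.70 = 106.45 m.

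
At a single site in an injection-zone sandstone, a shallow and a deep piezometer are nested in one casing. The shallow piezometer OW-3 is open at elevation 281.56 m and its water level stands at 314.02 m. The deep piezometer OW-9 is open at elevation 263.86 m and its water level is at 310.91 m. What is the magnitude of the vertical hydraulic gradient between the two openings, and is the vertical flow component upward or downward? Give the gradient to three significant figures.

|i_v| ≈ 0.176; vertical flow is downward

Total head at OW-3: h = 314.02 m (water level in the standpipe).
Total head at OW-9: h = 310.91 m.
Δh = h(OW-3) − h(OW-9) = 314.02 − 310.91 = 3.11 m.
Vertical separation Δz = 281.56 − 263.86 = 17.70 m.
|i_v| = |Δh| / Δz = 3.11 / 17.70 = 0.176.
Head is higher in the shallow piezometer, so vertical flow is downward (recharge condition).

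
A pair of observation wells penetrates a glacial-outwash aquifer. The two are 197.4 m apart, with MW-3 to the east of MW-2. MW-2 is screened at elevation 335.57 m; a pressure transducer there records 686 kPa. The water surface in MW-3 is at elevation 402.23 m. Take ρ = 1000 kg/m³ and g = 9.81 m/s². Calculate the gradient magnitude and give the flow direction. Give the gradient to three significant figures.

i ≈ 0.0166; groundwater flows toward the east

Pressure head at MW-2: ψ = P/(ρg) = 686×1000 / (1000 × 9.81) = 69.93 m.
Total head at MW-2: h = z + ψ = 335.57 + 69.93 = 405.50 m.
Total head at MW-3: h = 402.23 m (water level in the piezometer is the total head).
Head difference: h(MW-2) − h(MW-3) = 405.50 − 402.23 = 3.27 m.
Hydraulic gradient: i = |Δh| / L = 3.27 / 197.4 = 0.0166.
Flow is from higher to lower head: from MW-2 toward MW-3, i.e. toward the east.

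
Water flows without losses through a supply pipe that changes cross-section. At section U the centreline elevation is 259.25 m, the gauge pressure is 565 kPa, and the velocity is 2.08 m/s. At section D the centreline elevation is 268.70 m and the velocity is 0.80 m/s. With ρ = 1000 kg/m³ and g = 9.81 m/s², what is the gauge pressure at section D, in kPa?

P₂ ≈ 474 kPa

Pressure head at U: ψ₁ = P₁/(ρg) = 565×1000 / (1000 × 9.81) = 57.59 m.
Velocity heads: v₁²/2g = 2.08²/19.62 = 0.221 m; v₂²/2g = 0.80²/19.62 = 0.033 m.
Total head H = z₁ + ψ₁ + v₁²/2g = 259.25 + 57.59 + 0.221 = 317.06 m.
ψ₂ = H − z₂ − v₂²/2g = 317.06 − 268.70 − 0.033 = 48.33 m.
P₂ = ρgψ₂ = 1000 × 9.81 × 48.33 ≈ 474 kPa.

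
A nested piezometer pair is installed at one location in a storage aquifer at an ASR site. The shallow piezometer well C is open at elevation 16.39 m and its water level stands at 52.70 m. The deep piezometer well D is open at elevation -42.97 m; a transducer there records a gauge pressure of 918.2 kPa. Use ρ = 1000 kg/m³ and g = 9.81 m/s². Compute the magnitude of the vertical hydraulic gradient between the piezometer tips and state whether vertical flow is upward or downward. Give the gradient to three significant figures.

Total head at well C: h = 52.70 m (water level in the standpipe).
Pressure head at well D: ψ = P/(ρg) = 918.2×1000 / (1000 × 9.81) = 93.60 m.
Total head at well D: h = z + ψ = -42.97 + 93.60 = 50.63 m.
Δh = h(well C) − h(well D) = 52.70 − 50.63 = 2.07 m.
Vertical separation Δz = 16.39 − (-42.97) = 59.36 m.
|i_v| = |Δh| / Δz = 2.07 / 59.36 = 0.0349.
Head is higher in the shallow piezometer, so vertical flow is downward (recharge condition).

|i_v| ≈ 0.0349; vertical flow is downward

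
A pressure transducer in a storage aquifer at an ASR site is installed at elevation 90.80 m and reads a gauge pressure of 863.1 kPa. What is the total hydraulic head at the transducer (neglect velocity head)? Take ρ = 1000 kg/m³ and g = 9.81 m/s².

ψ = P/(ρg) = 863.1×1000 / (1000 × 9.81) = 87.98 m.
h = z + ψ = 90.80 + 87.98 = 178.78 m.

h ≈ 178.78 m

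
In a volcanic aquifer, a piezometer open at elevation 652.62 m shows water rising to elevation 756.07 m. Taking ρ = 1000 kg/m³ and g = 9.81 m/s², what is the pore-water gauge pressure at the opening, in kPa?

Pressure head ψ = h − z = 756.07 − 652.62 = 103.45 m.
P = ρgψ = 1000 × 9.81 × 103.45 = 1014844 Pa ≈ 1010 kPa.

P ≈ 1010 kPa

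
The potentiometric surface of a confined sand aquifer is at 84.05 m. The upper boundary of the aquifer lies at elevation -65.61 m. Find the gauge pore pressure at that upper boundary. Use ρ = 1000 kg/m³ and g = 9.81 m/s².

P ≈ 1470 kPa

Pressure head at the aquifer top: ψ = h − z = 84.05 − (-65.61) = 149.66 m.
P = ρgψ = 1000 × 9.81 × 149.66 = 1468165 Pa ≈ 1470 kPa.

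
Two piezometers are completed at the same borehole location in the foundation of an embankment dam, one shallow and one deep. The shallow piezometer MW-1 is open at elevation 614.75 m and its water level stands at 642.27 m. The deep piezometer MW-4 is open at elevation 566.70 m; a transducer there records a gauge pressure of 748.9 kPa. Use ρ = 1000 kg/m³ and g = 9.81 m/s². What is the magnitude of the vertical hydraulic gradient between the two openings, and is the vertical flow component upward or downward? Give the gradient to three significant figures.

|i_v| ≈ 0.0160; vertical flow is upward

Total head at MW-1: h = 642.27 m (water level in the standpipe).
Pressure head at MW-4: ψ = P/(ρg) = 748.9×1000 / (1000 × 9.81) = 76.34 m.
Total head at MW-4: h = z + ψ = 566.70 + 76.34 = 643.04 m.
Δh = h(MW-1) − h(MW-4) = 642.27 − 643.04 = -0.77 m.
Vertical separation Δz = 614.75 − 566.70 = 48.05 m.
|i_v| = |Δh| / Δz = 0.77 / 48.05 = 0.0160.
Head is higher in the deep piezometer, so vertical flow is upward (discharge condition).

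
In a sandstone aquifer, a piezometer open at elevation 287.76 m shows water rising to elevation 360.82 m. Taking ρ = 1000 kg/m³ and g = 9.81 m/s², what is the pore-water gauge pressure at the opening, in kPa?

Pressure head ψ = h − z = 360.82 − 287.76 = 73.06 m.
P = ρgψ = 1000 × 9.81 × 73.06 = 716719 Pa ≈ 717 kPa.

P ≈ 717 kPa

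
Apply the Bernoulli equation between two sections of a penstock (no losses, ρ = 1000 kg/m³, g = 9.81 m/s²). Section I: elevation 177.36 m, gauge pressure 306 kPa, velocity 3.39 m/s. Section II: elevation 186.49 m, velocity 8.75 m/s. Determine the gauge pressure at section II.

Pressure head at I: ψ₁ = P₁/(ρg) = 306×1000 / (1000 × 9.81) = 31.19 m.
Velocity heads: v₁²/2g = 3.39²/19.62 = 0.586 m; v₂²/2g = 8.75²/19.62 = 3.902 m.
Total head H = z₁ + ψ₁ + v₁²/2g = 177.36 + 31.19 + 0.586 = 209.14 m.
ψ₂ = H − z₂ − v₂²/2g = 209.14 − 186.49 − 3.902 = 18.75 m.
P₂ = ρgψ₂ = 1000 × 9.81 × 18.75 ≈ 184 kPa.

P₂ ≈ 184 kPa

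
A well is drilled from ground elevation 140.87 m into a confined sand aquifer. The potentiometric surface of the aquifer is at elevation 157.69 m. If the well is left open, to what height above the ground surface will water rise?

Water rises to the potentiometric surface, so the rise above ground = 157.69 − 140.87 = 16.82 m.

≈ 16.82 m above ground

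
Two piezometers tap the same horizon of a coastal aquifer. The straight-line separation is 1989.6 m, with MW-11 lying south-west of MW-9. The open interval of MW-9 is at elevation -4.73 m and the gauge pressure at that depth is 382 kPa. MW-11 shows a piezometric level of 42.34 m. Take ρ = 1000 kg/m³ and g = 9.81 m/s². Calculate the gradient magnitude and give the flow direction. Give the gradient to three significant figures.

Pressure head at MW-9: ψ = P/(ρg) = 382×1000 / (1000 × 9.81) = 38.94 m.
Total head at MW-9: h = z + ψ = -4.73 + 38.94 = 34.21 m.
Total head at MW-11: h = 42.34 m (water level in the piezometer is the total head).
Head difference: h(MW-9) − h(MW-11) = 34.21 − 42.34 = -8.13 m.
Hydraulic gradient: i = |Δh| / L = 8.13 / 1989.6 = 0.00409.
Flow is from higher to lower head: from MW-11 toward MW-9, i.e. toward the north-east.

i ≈ 0.00409; groundwater flows toward the north-east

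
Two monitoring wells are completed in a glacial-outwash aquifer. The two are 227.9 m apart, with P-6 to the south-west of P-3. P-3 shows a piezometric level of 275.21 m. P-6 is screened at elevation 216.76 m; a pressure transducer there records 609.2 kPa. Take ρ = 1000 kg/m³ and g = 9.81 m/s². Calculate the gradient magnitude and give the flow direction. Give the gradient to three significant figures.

i ≈ 0.0160; groundwater flows toward the north-east

Total head at P-3: h = 275.21 m (water level in the piezometer is the total head).
Pressure head at P-6: ψ = P/(ρg) = 609.2×1000 / (1000 × 9.81) = 62.10 m.
Total head at P-6: h = z + ψ = 216.76 + 62.10 = 278.86 m.
Head difference: h(P-3) − h(P-6) = 275.21 − 278.86 = -3.65 m.
Hydraulic gradient: i = |Δh| / L = 3.65 / 227.9 = 0.0160.
Flow is from higher to lower head: from P-6 toward P-3, i.e. toward the north-east.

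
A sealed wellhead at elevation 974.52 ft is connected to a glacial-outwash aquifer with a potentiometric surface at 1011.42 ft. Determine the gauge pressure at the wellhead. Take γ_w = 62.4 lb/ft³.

Head above the cap: Δh = 1011.42 − 974.52 = 36.90 ft.
P = γΔh/144 = 62.4 × 36.90 / 144 = 16.0 psi.

P ≈ 16.0 psi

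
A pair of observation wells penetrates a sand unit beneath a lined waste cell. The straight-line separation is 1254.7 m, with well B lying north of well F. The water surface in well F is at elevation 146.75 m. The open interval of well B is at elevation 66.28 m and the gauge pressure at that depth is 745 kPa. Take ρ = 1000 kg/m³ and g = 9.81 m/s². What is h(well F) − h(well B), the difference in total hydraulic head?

Δh ≈ 4.53 m

Total head at well F: h = 146.75 m (water level in the piezometer is the total head).
Pressure head at well B: ψ = P/(ρg) = 745×1000 / (1000 × 9.81) = 75.94 m.
Total head at well B: h = z + ψ = 66.28 + 75.94 = 142.22 m.
Head difference: h(well F) − h(well B) = 146.75 − 142.22 = 4.53 m.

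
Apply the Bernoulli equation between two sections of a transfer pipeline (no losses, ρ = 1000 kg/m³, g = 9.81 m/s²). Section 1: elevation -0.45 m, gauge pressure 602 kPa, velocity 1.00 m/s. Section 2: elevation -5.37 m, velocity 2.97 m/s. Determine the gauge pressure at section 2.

Pressure head at 1: ψ₁ = P₁/(ρg) = 602×1000 / (1000 × 9.81) = 61.37 m.
Velocity heads: v₁²/2g = 1.00²/19.62 = 0.051 m; v₂²/2g = 2.97²/19.62 = 0.450 m.
Total head H = z₁ + ψ₁ + v₁²/2g = -0.45 + 61.37 + 0.051 = 60.97 m.
ψ₂ = H − z₂ − v₂²/2g = 60.97 − (-5.37) − 0.450 = 65.89 m.
P₂ = ρgψ₂ = 1000 × 9.81 × 65.89 ≈ 646 kPa.

P₂ ≈ 646 kPa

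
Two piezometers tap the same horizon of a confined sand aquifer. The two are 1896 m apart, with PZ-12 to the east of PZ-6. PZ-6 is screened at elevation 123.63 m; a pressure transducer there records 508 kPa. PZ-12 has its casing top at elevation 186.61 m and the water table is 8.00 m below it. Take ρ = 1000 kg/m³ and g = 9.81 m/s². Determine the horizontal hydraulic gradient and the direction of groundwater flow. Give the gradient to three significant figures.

Pressure head at PZ-6: ψ = P/(ρg) = 508×1000 / (1000 × 9.81) = 51.78 m.
Total head at PZ-6: h = z + ψ = 123.63 + 51.78 = 175.41 m.
Total head at PZ-12: h = 186.61 − 8.00 = 178.61 m.
Head difference: h(PZ-6) − h(PZ-12) = 175.41 − 178.61 = -3.20 m.
Hydraulic gradient: i = |Δh| / L = 3.20 / 1896 = 0.00169.
Flow is from higher to lower head: from PZ-12 toward PZ-6, i.e. toward the west.

i ≈ 0.00169; groundwater flows toward the west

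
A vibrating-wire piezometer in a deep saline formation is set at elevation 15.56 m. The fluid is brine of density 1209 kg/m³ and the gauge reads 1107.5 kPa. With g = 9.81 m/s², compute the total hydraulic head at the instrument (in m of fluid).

ψ = P/(ρg) = 1107.5×1000 / (1209 × 9.81) = 93.38 m.
h = z + ψ = 15.56 + 93.38 = 108.94 m.

h ≈ 108.94 m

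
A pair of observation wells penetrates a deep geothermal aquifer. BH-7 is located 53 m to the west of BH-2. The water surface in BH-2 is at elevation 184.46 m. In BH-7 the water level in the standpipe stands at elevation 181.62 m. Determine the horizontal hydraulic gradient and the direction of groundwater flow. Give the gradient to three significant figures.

i ≈ 0.0536; groundwater flows toward the west

Total head at BH-2: h = 184.46 m (water level in the piezometer is the total head).
Total head at BH-7: h = 181.62 m (water level in the piezometer is the total head).
Head difference: h(BH-2) − h(BH-7) = 184.46 − 181.62 = 2.84 m.
Hydraulic gradient: i = |Δh| / L = 2.84 / 53 = 0.0536.
Flow is from higher to lower head: from BH-2 toward BH-7, i.e. toward the west.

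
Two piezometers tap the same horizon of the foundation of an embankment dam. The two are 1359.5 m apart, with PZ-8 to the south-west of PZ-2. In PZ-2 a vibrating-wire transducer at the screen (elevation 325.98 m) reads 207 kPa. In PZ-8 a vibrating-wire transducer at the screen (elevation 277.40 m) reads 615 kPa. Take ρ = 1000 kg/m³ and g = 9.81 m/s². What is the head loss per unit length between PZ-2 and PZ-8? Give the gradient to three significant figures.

Pressure head at PZ-2: ψ = P/(ρg) = 207×1000 / (1000 × 9.81) = 21.10 m.
Total head at PZ-2: h = z + ψ = 325.98 + 21.10 = 347.08 m.
Pressure head at PZ-8: ψ = P/(ρg) = 615×1000 / (1000 × 9.81) = 62.69 m.
Total head at PZ-8: h = z + ψ = 277.40 + 62.69 = 340.09 m.
Head difference: h(PZ-2) − h(PZ-8) = 347.08 − 340.09 = 6.99 m.
Hydraulic gradient: i = |Δh| / L = 6.99 / 1359.5 = 0.00514.

i ≈ 0.00514 m/m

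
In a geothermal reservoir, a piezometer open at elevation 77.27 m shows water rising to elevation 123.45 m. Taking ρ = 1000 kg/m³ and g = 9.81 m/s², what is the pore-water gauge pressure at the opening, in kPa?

P ≈ 453 kPa

Pressure head ψ = h − z = 123.45 − 77.27 = 46.18 m.
P = ρgψ = 1000 × 9.81 × 46.18 = 453026 Pa ≈ 453 kPa.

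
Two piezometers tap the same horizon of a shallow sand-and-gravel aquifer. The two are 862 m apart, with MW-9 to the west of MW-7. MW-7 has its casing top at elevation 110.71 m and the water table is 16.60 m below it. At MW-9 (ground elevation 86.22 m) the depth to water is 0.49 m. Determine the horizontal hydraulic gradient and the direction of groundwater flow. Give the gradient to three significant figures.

Total head at MW-7: h = 110.71 − 16.60 = 94.11 m.
Total head at MW-9: h = 86.22 − 0.49 = 85.73 m.
Head difference: h(MW-7) − h(MW-9) = 94.11 − 85.73 = 8.38 m.
Hydraulic gradient: i = |Δh| / L = 8.38 / 862 = 0.00972.
Flow is from higher to lower head: from MW-7 toward MW-9, i.e. toward the west.

i ≈ 0.00972; groundwater flows toward the west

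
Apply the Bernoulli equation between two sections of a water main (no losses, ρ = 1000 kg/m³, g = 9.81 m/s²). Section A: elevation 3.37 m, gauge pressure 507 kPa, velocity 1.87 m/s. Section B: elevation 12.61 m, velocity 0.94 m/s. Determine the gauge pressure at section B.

P₂ ≈ 418 kPa

Pressure head at A: ψ₁ = P₁/(ρg) = 507×1000 / (1000 × 9.81) = 51.68 m.
Velocity heads: v₁²/2g = 1.87²/19.62 = 0.178 m; v₂²/2g = 0.94²/19.62 = 0.045 m.
Total head H = z₁ + ψ₁ + v₁²/2g = 3.37 + 51.68 + 0.178 = 55.23 m.
ψ₂ = H − z₂ − v₂²/2g = 55.23 − 12.61 − 0.045 = 42.57 m.
P₂ = ρgψ₂ = 1000 × 9.81 × 42.57 ≈ 418 kPa.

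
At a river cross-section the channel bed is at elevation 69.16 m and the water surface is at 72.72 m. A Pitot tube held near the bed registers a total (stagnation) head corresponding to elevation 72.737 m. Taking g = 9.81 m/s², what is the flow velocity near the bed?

v ≈ 0.578 m/s

Near the bed, under hydrostatic conditions, the piezometric head (z + ψ) equals the free-surface elevation, 72.72 m.
Velocity head = total − piezometric = 72.737 − 72.72 = 0.017 m.
v = √(2g·h_v) = √(2 × 9.81 × 0.017) = 0.578 m/s.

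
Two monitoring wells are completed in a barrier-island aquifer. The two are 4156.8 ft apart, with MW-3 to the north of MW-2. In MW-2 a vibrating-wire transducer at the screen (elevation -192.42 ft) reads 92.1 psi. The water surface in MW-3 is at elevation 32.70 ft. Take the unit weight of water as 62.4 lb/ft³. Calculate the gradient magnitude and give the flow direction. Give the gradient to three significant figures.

i ≈ 0.00303; groundwater flows toward the south

Pressure head at MW-2: ψ = 144·P/γ = 144 × 92.1 / 62.4 = 212.54 ft.
Total head at MW-2: h = z + ψ = -192.42 + 212.54 = 20.12 ft.
Total head at MW-3: h = 32.70 ft (water level in the piezometer is the total head).
Head difference: h(MW-2) − h(MW-3) = 20.12 − 32.70 = -12.58 ft.
Hydraulic gradient: i = |Δh| / L = 12.58 / 4156.8 = 0.00303.
Flow is from higher to lower head: from MW-3 toward MW-2, i.e. toward the south.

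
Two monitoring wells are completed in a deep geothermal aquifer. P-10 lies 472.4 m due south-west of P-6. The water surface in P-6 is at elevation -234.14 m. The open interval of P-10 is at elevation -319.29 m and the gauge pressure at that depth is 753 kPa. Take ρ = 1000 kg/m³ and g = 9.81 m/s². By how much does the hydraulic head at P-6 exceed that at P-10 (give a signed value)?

Total head at P-6: h = -234.14 m (water level in the piezometer is the total head).
Pressure head at P-10: ψ = P/(ρg) = 753×1000 / (1000 × 9.81) = 76.76 m.
Total head at P-10: h = z + ψ = -319.29 + 76.76 = -242.53 m.
Head difference: h(P-6) − h(P-10) = -234.14 − (-242.53) = 8.39 m.

Δh ≈ 8.39 m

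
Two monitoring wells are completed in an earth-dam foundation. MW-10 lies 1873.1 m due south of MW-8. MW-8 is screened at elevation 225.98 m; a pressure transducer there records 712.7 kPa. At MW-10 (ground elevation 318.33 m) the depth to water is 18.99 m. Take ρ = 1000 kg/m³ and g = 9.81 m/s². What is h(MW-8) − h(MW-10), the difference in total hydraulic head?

Δh ≈ -0.71 m

Pressure head at MW-8: ψ = P/(ρg) = 712.7×1000 / (1000 × 9.81) = 72.65 m.
Total head at MW-8: h = z + ψ = 225.98 + 72.65 = 298.63 m.
Total head at MW-10: h = 318.33 − 18.99 = 299.34 m.
Head difference: h(MW-8) − h(MW-10) = 298.63 − 299.34 = -0.71 m.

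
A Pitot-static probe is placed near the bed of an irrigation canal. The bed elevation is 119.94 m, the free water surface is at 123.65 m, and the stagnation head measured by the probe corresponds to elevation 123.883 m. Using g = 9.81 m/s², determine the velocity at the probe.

v ≈ 2.14 m/s

Near the bed, under hydrostatic conditions, the piezometric head (z + ψ) equals the free-surface elevation, 123.65 m.
Velocity head = total − piezometric = 123.883 − 123.65 = 0.233 m.
v = √(2g·h_v) = √(2 × 9.81 × 0.233) = 2.14 m/s.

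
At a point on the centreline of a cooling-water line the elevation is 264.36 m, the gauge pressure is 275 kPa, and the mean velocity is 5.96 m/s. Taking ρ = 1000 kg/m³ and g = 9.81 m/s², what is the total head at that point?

h ≈ 294.20 m

Pressure head ψ = P/(ρg) = 275×1000 / (1000 × 9.81) = 28.03 m.
Velocity head = v²/(2g) = 5.96² / (2 × 9.81) = 1.810 m.
h = z + ψ + v²/(2g) = 264.36 + 28.03 + 1.810 = 294.20 m.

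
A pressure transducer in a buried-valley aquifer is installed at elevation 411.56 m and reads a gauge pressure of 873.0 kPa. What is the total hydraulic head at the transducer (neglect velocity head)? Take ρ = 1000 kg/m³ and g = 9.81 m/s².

h ≈ 500.55 m

ψ = P/(ρg) = 873.0×1000 / (1000 × 9.81) = 88.99 m.
h = z + ψ = 411.56 + 88.99 = 500.55 m.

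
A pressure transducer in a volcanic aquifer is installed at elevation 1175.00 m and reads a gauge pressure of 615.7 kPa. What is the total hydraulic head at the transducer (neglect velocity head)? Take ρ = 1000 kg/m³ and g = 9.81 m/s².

h ≈ 1237.76 m

ψ = P/(ρg) = 615.7×1000 / (1000 × 9.81) = 62.76 m.
h = z + ψ = 1175.00 + 62.76 = 1237.76 m.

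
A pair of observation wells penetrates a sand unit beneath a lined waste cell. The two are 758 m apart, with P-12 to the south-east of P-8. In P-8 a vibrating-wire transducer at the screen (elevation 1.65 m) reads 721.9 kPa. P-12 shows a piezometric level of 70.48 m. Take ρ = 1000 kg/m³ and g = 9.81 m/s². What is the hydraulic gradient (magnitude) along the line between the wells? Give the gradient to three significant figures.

i ≈ 0.00628

Pressure head at P-8: ψ = P/(ρg) = 721.9×1000 / (1000 × 9.81) = 73.59 m.
Total head at P-8: h = z + ψ = 1.65 + 73.59 = 75.24 m.
Total head at P-12: h = 70.48 m (water level in the piezometer is the total head).
Head difference: h(P-8) − h(P-12) = 75.24 − 70.48 = 4.76 m.
Hydraulic gradient: i = |Δh| / L = 4.76 / 758 = 0.00628.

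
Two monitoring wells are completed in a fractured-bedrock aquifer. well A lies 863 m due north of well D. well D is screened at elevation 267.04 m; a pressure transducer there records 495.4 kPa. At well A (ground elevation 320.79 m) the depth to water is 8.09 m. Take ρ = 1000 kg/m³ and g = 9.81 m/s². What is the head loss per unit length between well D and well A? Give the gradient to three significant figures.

i ≈ 0.00561 m/m

Pressure head at well D: ψ = P/(ρg) = 495.4×1000 / (1000 × 9.81) = 50.50 m.
Total head at well D: h = z + ψ = 267.04 + 50.50 = 317.54 m.
Total head at well A: h = 320.79 − 8.09 = 312.70 m.
Head difference: h(well D) − h(well A) = 317.54 − 312.70 = 4.84 m.
Hydraulic gradient: i = |Δh| / L = 4.84 / 863 = 0.00561.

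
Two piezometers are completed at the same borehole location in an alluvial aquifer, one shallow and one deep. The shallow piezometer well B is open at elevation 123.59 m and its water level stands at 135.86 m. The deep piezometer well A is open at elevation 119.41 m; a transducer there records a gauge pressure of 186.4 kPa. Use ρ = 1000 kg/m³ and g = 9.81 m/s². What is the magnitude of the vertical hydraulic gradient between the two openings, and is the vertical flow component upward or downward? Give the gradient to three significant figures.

|i_v| ≈ 0.610; vertical flow is upward

Total head at well B: h = 135.86 m (water level in the standpipe).
Pressure head at well A: ψ = P/(ρg) = 186.4×1000 / (1000 × 9.81) = 19.00 m.
Total head at well A: h = z + ψ = 119.41 + 19.00 = 138.41 m.
Δh = h(well B) − h(well A) = 135.86 − 138.41 = -2.55 m.
Vertical separation Δz = 123.59 − 119.41 = 4.18 m.
|i_v| = |Δh| / Δz = 2.55 / 4.18 = 0.610.
Head is higher in the deep piezometer, so vertical flow is upward (discharge condition).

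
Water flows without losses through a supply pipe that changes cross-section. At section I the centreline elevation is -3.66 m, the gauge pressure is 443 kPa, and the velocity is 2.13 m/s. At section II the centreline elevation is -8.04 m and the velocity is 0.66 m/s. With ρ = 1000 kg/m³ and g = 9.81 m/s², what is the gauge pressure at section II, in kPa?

Pressure head at I: ψ₁ = P₁/(ρg) = 443×1000 / (1000 × 9.81) = 45.16 m.
Velocity heads: v₁²/2g = 2.13²/19.62 = 0.231 m; v₂²/2g = 0.66²/19.62 = 0.022 m.
Total head H = z₁ + ψ₁ + v₁²/2g = -3.66 + 45.16 + 0.231 = 41.73 m.
ψ₂ = H − z₂ − v₂²/2g = 41.73 − (-8.04) − 0.022 = 49.75 m.
P₂ = ρgψ₂ = 1000 × 9.81 × 49.75 ≈ 488 kPa.

P₂ ≈ 488 kPa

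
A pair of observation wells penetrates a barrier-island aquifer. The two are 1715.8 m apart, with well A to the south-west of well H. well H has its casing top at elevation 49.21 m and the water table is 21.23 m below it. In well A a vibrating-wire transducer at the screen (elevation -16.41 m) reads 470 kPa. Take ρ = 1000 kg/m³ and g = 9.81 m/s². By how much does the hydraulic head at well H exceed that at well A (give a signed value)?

Total head at well H: h = 49.21 − 21.23 = 27.98 m.
Pressure head at well A: ψ = P/(ρg) = 470×1000 / (1000 × 9.81) = 47.91 m.
Total head at well A: h = z + ψ = -16.41 + 47.91 = 31.50 m.
Head difference: h(well H) − h(well A) = 27.98 − 31.50 = -3.52 m.

Δh ≈ -3.52 m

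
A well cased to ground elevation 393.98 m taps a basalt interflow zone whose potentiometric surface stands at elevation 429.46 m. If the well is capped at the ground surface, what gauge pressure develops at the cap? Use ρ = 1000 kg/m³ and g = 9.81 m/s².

Head above the cap: Δh = 429.46 − 393.98 = 35.48 m.
P = ρgΔh = 1000 × 9.81 × 35.48 = 348059 Pa ≈ 348 kPa.

P ≈ 348 kPa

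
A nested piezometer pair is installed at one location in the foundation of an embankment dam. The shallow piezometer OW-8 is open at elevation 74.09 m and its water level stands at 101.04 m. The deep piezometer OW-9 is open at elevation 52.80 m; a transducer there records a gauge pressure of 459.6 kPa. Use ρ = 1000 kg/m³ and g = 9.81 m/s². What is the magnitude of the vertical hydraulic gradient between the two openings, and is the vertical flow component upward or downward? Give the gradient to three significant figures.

|i_v| ≈ 0.0653; vertical flow is downward

Total head at OW-8: h = 101.04 m (water level in the standpipe).
Pressure head at OW-9: ψ = P/(ρg) = 459.6×1000 / (1000 × 9.81) = 46.85 m.
Total head at OW-9: h = z + ψ = 52.80 + 46.85 = 99.65 m.
Δh = h(OW-8) − h(OW-9) = 101.04 − 99.65 = 1.39 m.
Vertical separation Δz = 74.09 − 52.80 = 21.29 m.
|i_v| = |Δh| / Δz = 1.39 / 21.29 = 0.0653.
Head is higher in the shallow piezometer, so vertical flow is downward (recharge condition).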